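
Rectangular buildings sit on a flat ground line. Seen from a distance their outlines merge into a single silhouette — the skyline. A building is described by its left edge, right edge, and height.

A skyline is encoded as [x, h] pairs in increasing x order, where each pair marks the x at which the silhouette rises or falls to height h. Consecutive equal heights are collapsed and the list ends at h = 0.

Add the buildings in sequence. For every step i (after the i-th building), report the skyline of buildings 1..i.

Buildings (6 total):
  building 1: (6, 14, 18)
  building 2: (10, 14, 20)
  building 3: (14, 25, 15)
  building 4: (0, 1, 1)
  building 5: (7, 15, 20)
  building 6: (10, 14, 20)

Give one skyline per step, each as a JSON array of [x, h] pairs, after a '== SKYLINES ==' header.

== SKYLINES ==
[[6,18],[14,0]]
[[6,18],[10,20],[14,0]]
[[6,18],[10,20],[14,15],[25,0]]
[[0,1],[1,0],[6,18],[10,20],[14,15],[25,0]]
[[0,1],[1,0],[6,18],[7,20],[15,15],[25,0]]
[[0,1],[1,0],[6,18],[7,20],[15,15],[25,0]]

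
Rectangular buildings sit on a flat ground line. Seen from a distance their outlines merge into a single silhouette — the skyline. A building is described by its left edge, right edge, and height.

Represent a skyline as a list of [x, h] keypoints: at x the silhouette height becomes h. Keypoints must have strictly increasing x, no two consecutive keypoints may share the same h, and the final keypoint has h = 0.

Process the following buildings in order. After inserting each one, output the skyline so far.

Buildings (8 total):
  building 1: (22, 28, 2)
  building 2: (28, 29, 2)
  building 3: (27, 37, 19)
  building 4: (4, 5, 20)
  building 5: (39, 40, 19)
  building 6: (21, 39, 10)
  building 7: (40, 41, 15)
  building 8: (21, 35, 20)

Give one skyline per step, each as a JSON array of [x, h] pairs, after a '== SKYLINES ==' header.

== SKYLINES ==
[[22,2],[28,0]]
[[22,2],[29,0]]
[[22,2],[27,19],[37,0]]
[[4,20],[5,0],[22,2],[27,19],[37,0]]
[[4,20],[5,0],[22,2],[27,19],[37,0],[39,19],[40,0]]
[[4,20],[5,0],[21,10],[27,19],[37,10],[39,19],[40,0]]
[[4,20],[5,0],[21,10],[27,19],[37,10],[39,19],[40,15],[41,0]]
[[4,20],[5,0],[21,20],[35,19],[37,10],[39,19],[40,15],[41,0]]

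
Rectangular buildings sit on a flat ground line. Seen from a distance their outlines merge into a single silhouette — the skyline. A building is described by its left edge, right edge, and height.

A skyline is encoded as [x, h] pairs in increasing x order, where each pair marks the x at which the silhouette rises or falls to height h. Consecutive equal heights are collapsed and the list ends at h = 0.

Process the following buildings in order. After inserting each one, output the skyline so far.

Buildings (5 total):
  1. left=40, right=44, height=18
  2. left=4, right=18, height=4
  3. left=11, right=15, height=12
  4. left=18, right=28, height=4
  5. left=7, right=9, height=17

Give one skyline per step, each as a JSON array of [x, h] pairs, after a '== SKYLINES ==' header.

== SKYLINES ==
[[40,18],[44,0]]
[[4,4],[18,0],[40,18],[44,0]]
[[4,4],[11,12],[15,4],[18,0],[40,18],[44,0]]
[[4,4],[11,12],[15,4],[28,0],[40,18],[44,0]]
[[4,4],[7,17],[9,4],[11,12],[15,4],[28,0],[40,18],[44,0]]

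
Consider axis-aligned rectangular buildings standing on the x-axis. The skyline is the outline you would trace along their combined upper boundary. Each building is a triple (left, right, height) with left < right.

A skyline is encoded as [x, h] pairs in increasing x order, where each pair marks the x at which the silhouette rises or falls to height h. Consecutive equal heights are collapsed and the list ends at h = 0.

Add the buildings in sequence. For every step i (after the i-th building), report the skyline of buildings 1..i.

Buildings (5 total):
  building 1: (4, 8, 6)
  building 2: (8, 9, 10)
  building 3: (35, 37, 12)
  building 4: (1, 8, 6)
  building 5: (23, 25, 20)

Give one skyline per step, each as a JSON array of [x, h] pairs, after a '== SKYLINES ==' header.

== SKYLINES ==
[[4,6],[8,0]]
[[4,6],[8,10],[9,0]]
[[4,6],[8,10],[9,0],[35,12],[37,0]]
[[1,6],[8,10],[9,0],[35,12],[37,0]]
[[1,6],[8,10],[9,0],[23,20],[25,0],[35,12],[37,0]]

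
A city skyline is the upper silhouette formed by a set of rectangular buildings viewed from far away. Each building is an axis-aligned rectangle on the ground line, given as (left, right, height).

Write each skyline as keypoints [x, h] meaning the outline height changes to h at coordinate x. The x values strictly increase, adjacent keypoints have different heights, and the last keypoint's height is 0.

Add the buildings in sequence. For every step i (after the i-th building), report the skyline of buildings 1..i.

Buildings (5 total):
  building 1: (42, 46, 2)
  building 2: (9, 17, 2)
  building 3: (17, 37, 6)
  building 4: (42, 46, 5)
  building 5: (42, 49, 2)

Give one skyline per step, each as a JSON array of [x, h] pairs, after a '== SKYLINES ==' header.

== SKYLINES ==
[[42,2],[46,0]]
[[9,2],[17,0],[42,2],[46,0]]
[[9,2],[17,6],[37,0],[42,2],[46,0]]
[[9,2],[17,6],[37,0],[42,5],[46,0]]
[[9,2],[17,6],[37,0],[42,5],[46,2],[49,0]]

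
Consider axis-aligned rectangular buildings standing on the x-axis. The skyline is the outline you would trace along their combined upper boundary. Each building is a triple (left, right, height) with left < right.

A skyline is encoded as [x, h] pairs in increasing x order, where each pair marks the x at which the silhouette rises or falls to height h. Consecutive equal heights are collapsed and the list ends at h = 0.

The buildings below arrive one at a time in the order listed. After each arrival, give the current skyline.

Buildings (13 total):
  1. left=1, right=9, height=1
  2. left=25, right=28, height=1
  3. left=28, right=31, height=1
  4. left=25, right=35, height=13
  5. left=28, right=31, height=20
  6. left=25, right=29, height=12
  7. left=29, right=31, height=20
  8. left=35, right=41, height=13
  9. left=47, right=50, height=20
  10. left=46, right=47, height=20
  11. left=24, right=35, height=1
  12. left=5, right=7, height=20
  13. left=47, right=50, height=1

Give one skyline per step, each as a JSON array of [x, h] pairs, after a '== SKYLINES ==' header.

== SKYLINES ==
[[1,1],[9,0]]
[[1,1],[9,0],[25,1],[28,0]]
[[1,1],[9,0],[25,1],[31,0]]
[[1,1],[9,0],[25,13],[35,0]]
[[1,1],[9,0],[25,13],[28,20],[31,13],[35,0]]
[[1,1],[9,0],[25,13],[28,20],[31,13],[35,0]]
[[1,1],[9,0],[25,13],[28,20],[31,13],[35,0]]
[[1,1],[9,0],[25,13],[28,20],[31,13],[41,0]]
[[1,1],[9,0],[25,13],[28,20],[31,13],[41,0],[47,20],[50,0]]
[[1,1],[9,0],[25,13],[28,20],[31,13],[41,0],[46,20],[50,0]]
[[1,1],[9,0],[24,1],[25,13],[28,20],[31,13],[41,0],[46,20],[50,0]]
[[1,1],[5,20],[7,1],[9,0],[24,1],[25,13],[28,20],[31,13],[41,0],[46,20],[50,0]]
[[1,1],[5,20],[7,1],[9,0],[24,1],[25,13],[28,20],[31,13],[41,0],[46,20],[50,0]]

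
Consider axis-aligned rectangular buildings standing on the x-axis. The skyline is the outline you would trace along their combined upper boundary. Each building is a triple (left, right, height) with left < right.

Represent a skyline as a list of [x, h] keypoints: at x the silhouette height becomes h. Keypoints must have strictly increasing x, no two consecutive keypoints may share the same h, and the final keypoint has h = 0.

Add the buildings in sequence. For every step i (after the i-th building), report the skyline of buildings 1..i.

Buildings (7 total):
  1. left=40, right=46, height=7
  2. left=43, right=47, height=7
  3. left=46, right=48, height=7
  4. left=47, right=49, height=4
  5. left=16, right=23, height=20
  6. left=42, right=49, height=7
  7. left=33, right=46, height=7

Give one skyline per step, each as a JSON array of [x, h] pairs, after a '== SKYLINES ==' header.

== SKYLINES ==
[[40,7],[46,0]]
[[40,7],[47,0]]
[[40,7],[48,0]]
[[40,7],[48,4],[49,0]]
[[16,20],[23,0],[40,7],[48,4],[49,0]]
[[16,20],[23,0],[40,7],[49,0]]
[[16,20],[23,0],[33,7],[49,0]]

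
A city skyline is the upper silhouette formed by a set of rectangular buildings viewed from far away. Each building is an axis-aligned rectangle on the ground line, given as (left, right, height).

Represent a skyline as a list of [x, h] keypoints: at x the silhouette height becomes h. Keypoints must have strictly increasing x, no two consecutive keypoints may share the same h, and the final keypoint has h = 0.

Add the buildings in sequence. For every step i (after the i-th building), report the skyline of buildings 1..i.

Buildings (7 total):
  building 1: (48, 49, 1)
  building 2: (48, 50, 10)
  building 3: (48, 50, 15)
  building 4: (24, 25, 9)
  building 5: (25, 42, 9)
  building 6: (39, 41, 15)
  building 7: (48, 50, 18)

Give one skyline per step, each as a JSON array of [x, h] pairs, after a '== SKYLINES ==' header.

== SKYLINES ==
[[48,1],[49,0]]
[[48,10],[50,0]]
[[48,15],[50,0]]
[[24,9],[25,0],[48,15],[50,0]]
[[24,9],[42,0],[48,15],[50,0]]
[[24,9],[39,15],[41,9],[42,0],[48,15],[50,0]]
[[24,9],[39,15],[41,9],[42,0],[48,18],[50,0]]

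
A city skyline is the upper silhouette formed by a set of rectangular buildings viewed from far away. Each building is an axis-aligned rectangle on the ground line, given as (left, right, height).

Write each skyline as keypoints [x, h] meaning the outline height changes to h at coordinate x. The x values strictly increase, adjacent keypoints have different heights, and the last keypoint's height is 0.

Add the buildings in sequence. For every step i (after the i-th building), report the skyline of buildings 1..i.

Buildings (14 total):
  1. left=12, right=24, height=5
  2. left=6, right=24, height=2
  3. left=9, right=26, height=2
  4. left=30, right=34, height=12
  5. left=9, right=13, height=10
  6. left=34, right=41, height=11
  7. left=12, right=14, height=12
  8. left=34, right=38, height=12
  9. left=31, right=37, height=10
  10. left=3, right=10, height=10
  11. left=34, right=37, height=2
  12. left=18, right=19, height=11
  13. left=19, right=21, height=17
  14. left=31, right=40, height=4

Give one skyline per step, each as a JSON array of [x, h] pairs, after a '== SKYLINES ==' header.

== SKYLINES ==
[[12,5],[24,0]]
[[6,2],[12,5],[24,0]]
[[6,2],[12,5],[24,2],[26,0]]
[[6,2],[12,5],[24,2],[26,0],[30,12],[34,0]]
[[6,2],[9,10],[13,5],[24,2],[26,0],[30,12],[34,0]]
[[6,2],[9,10],[13,5],[24,2],[26,0],[30,12],[34,11],[41,0]]
[[6,2],[9,10],[12,12],[14,5],[24,2],[26,0],[30,12],[34,11],[41,0]]
[[6,2],[9,10],[12,12],[14,5],[24,2],[26,0],[30,12],[38,11],[41,0]]
[[6,2],[9,10],[12,12],[14,5],[24,2],[26,0],[30,12],[38,11],[41,0]]
[[3,10],[12,12],[14,5],[24,2],[26,0],[30,12],[38,11],[41,0]]
[[3,10],[12,12],[14,5],[24,2],[26,0],[30,12],[38,11],[41,0]]
[[3,10],[12,12],[14,5],[18,11],[19,5],[24,2],[26,0],[30,12],[38,11],[41,0]]
[[3,10],[12,12],[14,5],[18,11],[19,17],[21,5],[24,2],[26,0],[30,12],[38,11],[41,0]]
[[3,10],[12,12],[14,5],[18,11],[19,17],[21,5],[24,2],[26,0],[30,12],[38,11],[41,0]]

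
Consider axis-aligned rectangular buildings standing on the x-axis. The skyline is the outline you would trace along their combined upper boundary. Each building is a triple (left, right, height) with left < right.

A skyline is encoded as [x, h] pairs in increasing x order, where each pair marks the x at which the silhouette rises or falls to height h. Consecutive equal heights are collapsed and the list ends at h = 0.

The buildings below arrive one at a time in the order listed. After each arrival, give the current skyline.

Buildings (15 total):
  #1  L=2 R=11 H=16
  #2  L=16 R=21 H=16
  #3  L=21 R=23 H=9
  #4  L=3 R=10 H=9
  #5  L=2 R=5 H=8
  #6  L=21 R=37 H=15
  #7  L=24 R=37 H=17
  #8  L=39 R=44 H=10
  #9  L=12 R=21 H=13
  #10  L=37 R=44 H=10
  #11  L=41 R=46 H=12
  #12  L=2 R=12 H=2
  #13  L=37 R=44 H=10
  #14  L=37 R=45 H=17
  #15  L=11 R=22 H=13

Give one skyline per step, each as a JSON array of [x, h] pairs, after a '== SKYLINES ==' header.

== SKYLINES ==
[[2,16],[11,0]]
[[2,16],[11,0],[16,16],[21,0]]
[[2,16],[11,0],[16,16],[21,9],[23,0]]
[[2,16],[11,0],[16,16],[21,9],[23,0]]
[[2,16],[11,0],[16,16],[21,9],[23,0]]
[[2,16],[11,0],[16,16],[21,15],[37,0]]
[[2,16],[11,0],[16,16],[21,15],[24,17],[37,0]]
[[2,16],[11,0],[16,16],[21,15],[24,17],[37,0],[39,10],[44,0]]
[[2,16],[11,0],[12,13],[16,16],[21,15],[24,17],[37,0],[39,10],[44,0]]
[[2,16],[11,0],[12,13],[16,16],[21,15],[24,17],[37,10],[44,0]]
[[2,16],[11,0],[12,13],[16,16],[21,15],[24,17],[37,10],[41,12],[46,0]]
[[2,16],[11,2],[12,13],[16,16],[21,15],[24,17],[37,10],[41,12],[46,0]]
[[2,16],[11,2],[12,13],[16,16],[21,15],[24,17],[37,10],[41,12],[46,0]]
[[2,16],[11,2],[12,13],[16,16],[21,15],[24,17],[45,12],[46,0]]
[[2,16],[11,13],[16,16],[21,15],[24,17],[45,12],[46,0]]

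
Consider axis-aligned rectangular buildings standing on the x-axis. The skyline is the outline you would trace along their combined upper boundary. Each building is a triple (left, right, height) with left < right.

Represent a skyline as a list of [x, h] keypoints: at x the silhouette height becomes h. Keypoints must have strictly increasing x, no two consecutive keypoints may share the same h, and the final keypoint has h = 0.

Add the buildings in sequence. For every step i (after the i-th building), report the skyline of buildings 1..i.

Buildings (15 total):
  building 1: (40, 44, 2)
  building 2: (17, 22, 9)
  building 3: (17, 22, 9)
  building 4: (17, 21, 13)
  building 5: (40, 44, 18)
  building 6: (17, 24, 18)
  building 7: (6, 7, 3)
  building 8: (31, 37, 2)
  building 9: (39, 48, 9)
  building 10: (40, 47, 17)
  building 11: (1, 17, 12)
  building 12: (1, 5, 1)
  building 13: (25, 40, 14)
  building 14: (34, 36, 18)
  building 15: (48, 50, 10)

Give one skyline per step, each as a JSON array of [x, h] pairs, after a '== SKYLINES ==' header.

== SKYLINES ==
[[40,2],[44,0]]
[[17,9],[22,0],[40,2],[44,0]]
[[17,9],[22,0],[40,2],[44,0]]
[[17,13],[21,9],[22,0],[40,2],[44,0]]
[[17,13],[21,9],[22,0],[40,18],[44,0]]
[[17,18],[24,0],[40,18],[44,0]]
[[6,3],[7,0],[17,18],[24,0],[40,18],[44,0]]
[[6,3],[7,0],[17,18],[24,0],[31,2],[37,0],[40,18],[44,0]]
[[6,3],[7,0],[17,18],[24,0],[31,2],[37,0],[39,9],[40,18],[44,9],[48,0]]
[[6,3],[7,0],[17,18],[24,0],[31,2],[37,0],[39,9],[40,18],[44,17],[47,9],[48,0]]
[[1,12],[17,18],[24,0],[31,2],[37,0],[39,9],[40,18],[44,17],[47,9],[48,0]]
[[1,12],[17,18],[24,0],[31,2],[37,0],[39,9],[40,18],[44,17],[47,9],[48,0]]
[[1,12],[17,18],[24,0],[25,14],[40,18],[44,17],[47,9],[48,0]]
[[1,12],[17,18],[24,0],[25,14],[34,18],[36,14],[40,18],[44,17],[47,9],[48,0]]
[[1,12],[17,18],[24,0],[25,14],[34,18],[36,14],[40,18],[44,17],[47,9],[48,10],[50,0]]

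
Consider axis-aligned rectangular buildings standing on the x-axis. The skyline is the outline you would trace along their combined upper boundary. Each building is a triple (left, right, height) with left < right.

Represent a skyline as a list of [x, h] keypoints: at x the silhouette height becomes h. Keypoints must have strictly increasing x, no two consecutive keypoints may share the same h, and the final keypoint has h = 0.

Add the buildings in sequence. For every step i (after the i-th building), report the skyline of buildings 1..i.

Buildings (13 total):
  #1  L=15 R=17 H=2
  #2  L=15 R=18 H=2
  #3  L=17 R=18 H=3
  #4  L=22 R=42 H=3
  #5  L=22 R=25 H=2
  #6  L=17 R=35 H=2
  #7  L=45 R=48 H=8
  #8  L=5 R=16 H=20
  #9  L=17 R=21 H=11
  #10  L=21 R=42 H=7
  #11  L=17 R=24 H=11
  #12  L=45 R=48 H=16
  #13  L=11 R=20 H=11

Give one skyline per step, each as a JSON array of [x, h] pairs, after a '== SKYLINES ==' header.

== SKYLINES ==
[[15,2],[17,0]]
[[15,2],[18,0]]
[[15,2],[17,3],[18,0]]
[[15,2],[17,3],[18,0],[22,3],[42,0]]
[[15,2],[17,3],[18,0],[22,3],[42,0]]
[[15,2],[17,3],[18,2],[22,3],[42,0]]
[[15,2],[17,3],[18,2],[22,3],[42,0],[45,8],[48,0]]
[[5,20],[16,2],[17,3],[18,2],[22,3],[42,0],[45,8],[48,0]]
[[5,20],[16,2],[17,11],[21,2],[22,3],[42,0],[45,8],[48,0]]
[[5,20],[16,2],[17,11],[21,7],[42,0],[45,8],[48,0]]
[[5,20],[16,2],[17,11],[24,7],[42,0],[45,8],[48,0]]
[[5,20],[16,2],[17,11],[24,7],[42,0],[45,16],[48,0]]
[[5,20],[16,11],[24,7],[42,0],[45,16],[48,0]]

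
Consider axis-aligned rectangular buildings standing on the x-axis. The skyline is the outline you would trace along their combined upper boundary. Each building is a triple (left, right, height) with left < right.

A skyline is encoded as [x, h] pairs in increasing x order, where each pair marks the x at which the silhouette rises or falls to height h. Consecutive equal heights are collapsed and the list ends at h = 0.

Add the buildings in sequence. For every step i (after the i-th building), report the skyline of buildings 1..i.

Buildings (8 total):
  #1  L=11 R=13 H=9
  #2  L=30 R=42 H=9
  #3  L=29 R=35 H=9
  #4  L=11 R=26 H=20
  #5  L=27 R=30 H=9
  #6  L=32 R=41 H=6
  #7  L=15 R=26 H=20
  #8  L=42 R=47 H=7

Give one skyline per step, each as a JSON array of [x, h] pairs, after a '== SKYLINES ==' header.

== SKYLINES ==
[[11,9],[13,0]]
[[11,9],[13,0],[30,9],[42,0]]
[[11,9],[13,0],[29,9],[42,0]]
[[11,20],[26,0],[29,9],[42,0]]
[[11,20],[26,0],[27,9],[42,0]]
[[11,20],[26,0],[27,9],[42,0]]
[[11,20],[26,0],[27,9],[42,0]]
[[11,20],[26,0],[27,9],[42,7],[47,0]]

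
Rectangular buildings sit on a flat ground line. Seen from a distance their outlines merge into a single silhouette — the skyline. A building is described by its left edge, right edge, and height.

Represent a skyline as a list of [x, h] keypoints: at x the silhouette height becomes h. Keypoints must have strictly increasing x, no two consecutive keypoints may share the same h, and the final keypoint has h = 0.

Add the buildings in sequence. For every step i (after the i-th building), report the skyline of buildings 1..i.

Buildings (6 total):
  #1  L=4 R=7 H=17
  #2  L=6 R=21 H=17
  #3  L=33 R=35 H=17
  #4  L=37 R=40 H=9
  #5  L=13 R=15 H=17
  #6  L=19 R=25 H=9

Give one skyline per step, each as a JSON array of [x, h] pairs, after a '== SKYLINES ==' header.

== SKYLINES ==
[[4,17],[7,0]]
[[4,17],[21,0]]
[[4,17],[21,0],[33,17],[35,0]]
[[4,17],[21,0],[33,17],[35,0],[37,9],[40,0]]
[[4,17],[21,0],[33,17],[35,0],[37,9],[40,0]]
[[4,17],[21,9],[25,0],[33,17],[35,0],[37,9],[40,0]]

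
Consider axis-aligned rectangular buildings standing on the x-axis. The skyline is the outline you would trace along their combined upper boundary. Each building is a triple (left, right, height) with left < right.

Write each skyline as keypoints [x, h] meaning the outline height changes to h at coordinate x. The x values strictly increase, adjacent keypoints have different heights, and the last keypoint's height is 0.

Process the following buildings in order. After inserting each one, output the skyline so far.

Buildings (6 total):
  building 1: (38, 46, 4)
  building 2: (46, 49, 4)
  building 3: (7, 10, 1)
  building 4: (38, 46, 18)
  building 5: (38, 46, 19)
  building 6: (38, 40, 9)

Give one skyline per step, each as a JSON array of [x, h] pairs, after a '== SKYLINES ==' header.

== SKYLINES ==
[[38,4],[46,0]]
[[38,4],[49,0]]
[[7,1],[10,0],[38,4],[49,0]]
[[7,1],[10,0],[38,18],[46,4],[49,0]]
[[7,1],[10,0],[38,19],[46,4],[49,0]]
[[7,1],[10,0],[38,19],[46,4],[49,0]]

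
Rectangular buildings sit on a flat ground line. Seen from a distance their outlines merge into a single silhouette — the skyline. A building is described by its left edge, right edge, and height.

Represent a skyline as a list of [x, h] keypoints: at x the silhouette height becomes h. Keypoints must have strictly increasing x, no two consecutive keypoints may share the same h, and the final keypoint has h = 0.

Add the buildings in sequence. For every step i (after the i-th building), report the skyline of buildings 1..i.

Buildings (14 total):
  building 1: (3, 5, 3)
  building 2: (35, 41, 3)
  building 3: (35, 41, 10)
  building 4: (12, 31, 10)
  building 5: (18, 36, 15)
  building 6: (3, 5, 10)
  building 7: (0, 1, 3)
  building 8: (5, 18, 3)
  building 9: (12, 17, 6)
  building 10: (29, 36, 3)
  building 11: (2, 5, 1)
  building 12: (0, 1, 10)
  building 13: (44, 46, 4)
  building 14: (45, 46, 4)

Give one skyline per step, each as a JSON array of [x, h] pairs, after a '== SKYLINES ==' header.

== SKYLINES ==
[[3,3],[5,0]]
[[3,3],[5,0],[35,3],[41,0]]
[[3,3],[5,0],[35,10],[41,0]]
[[3,3],[5,0],[12,10],[31,0],[35,10],[41,0]]
[[3,3],[5,0],[12,10],[18,15],[36,10],[41,0]]
[[3,10],[5,0],[12,10],[18,15],[36,10],[41,0]]
[[0,3],[1,0],[3,10],[5,0],[12,10],[18,15],[36,10],[41,0]]
[[0,3],[1,0],[3,10],[5,3],[12,10],[18,15],[36,10],[41,0]]
[[0,3],[1,0],[3,10],[5,3],[12,10],[18,15],[36,10],[41,0]]
[[0,3],[1,0],[3,10],[5,3],[12,10],[18,15],[36,10],[41,0]]
[[0,3],[1,0],[2,1],[3,10],[5,3],[12,10],[18,15],[36,10],[41,0]]
[[0,10],[1,0],[2,1],[3,10],[5,3],[12,10],[18,15],[36,10],[41,0]]
[[0,10],[1,0],[2,1],[3,10],[5,3],[12,10],[18,15],[36,10],[41,0],[44,4],[46,0]]
[[0,10],[1,0],[2,1],[3,10],[5,3],[12,10],[18,15],[36,10],[41,0],[44,4],[46,0]]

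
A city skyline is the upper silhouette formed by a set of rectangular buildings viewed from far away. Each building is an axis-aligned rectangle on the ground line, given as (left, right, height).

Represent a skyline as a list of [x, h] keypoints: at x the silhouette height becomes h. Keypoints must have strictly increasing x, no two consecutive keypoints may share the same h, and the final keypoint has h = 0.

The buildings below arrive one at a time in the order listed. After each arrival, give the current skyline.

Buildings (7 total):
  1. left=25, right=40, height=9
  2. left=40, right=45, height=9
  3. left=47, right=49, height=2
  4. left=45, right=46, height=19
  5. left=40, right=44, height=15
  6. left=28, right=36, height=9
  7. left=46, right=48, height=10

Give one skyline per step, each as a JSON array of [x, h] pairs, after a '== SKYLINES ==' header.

== SKYLINES ==
[[25,9],[40,0]]
[[25,9],[45,0]]
[[25,9],[45,0],[47,2],[49,0]]
[[25,9],[45,19],[46,0],[47,2],[49,0]]
[[25,9],[40,15],[44,9],[45,19],[46,0],[47,2],[49,0]]
[[25,9],[40,15],[44,9],[45,19],[46,0],[47,2],[49,0]]
[[25,9],[40,15],[44,9],[45,19],[46,10],[48,2],[49,0]]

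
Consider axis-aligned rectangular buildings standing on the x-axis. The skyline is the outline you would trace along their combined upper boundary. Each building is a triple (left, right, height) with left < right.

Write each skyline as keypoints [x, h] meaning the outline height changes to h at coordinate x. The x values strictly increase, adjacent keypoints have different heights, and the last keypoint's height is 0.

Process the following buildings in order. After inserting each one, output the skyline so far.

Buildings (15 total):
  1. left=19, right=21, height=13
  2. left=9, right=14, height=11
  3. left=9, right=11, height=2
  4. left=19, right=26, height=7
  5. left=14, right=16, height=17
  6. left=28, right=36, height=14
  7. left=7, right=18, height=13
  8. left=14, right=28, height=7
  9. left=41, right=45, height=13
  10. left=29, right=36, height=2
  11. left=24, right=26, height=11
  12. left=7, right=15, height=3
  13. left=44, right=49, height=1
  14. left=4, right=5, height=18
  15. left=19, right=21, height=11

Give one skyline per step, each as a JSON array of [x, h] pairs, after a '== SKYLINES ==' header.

== SKYLINES ==
[[19,13],[21,0]]
[[9,11],[14,0],[19,13],[21,0]]
[[9,11],[14,0],[19,13],[21,0]]
[[9,11],[14,0],[19,13],[21,7],[26,0]]
[[9,11],[14,17],[16,0],[19,13],[21,7],[26,0]]
[[9,11],[14,17],[16,0],[19,13],[21,7],[26,0],[28,14],[36,0]]
[[7,13],[14,17],[16,13],[18,0],[19,13],[21,7],[26,0],[28,14],[36,0]]
[[7,13],[14,17],[16,13],[18,7],[19,13],[21,7],[28,14],[36,0]]
[[7,13],[14,17],[16,13],[18,7],[19,13],[21,7],[28,14],[36,0],[41,13],[45,0]]
[[7,13],[14,17],[16,13],[18,7],[19,13],[21,7],[28,14],[36,0],[41,13],[45,0]]
[[7,13],[14,17],[16,13],[18,7],[19,13],[21,7],[24,11],[26,7],[28,14],[36,0],[41,13],[45,0]]
[[7,13],[14,17],[16,13],[18,7],[19,13],[21,7],[24,11],[26,7],[28,14],[36,0],[41,13],[45,0]]
[[7,13],[14,17],[16,13],[18,7],[19,13],[21,7],[24,11],[26,7],[28,14],[36,0],[41,13],[45,1],[49,0]]
[[4,18],[5,0],[7,13],[14,17],[16,13],[18,7],[19,13],[21,7],[24,11],[26,7],[28,14],[36,0],[41,13],[45,1],[49,0]]
[[4,18],[5,0],[7,13],[14,17],[16,13],[18,7],[19,13],[21,7],[24,11],[26,7],[28,14],[36,0],[41,13],[45,1],[49,0]]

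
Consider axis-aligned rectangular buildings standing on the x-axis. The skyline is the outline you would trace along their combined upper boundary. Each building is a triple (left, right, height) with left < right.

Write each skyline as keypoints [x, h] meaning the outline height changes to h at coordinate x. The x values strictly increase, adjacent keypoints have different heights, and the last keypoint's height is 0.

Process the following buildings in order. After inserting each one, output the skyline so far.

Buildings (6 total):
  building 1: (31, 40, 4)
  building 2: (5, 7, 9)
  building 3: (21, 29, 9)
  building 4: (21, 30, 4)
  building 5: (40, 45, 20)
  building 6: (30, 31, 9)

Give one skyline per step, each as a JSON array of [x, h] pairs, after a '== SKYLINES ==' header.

== SKYLINES ==
[[31,4],[40,0]]
[[5,9],[7,0],[31,4],[40,0]]
[[5,9],[7,0],[21,9],[29,0],[31,4],[40,0]]
[[5,9],[7,0],[21,9],[29,4],[30,0],[31,4],[40,0]]
[[5,9],[7,0],[21,9],[29,4],[30,0],[31,4],[40,20],[45,0]]
[[5,9],[7,0],[21,9],[29,4],[30,9],[31,4],[40,20],[45,0]]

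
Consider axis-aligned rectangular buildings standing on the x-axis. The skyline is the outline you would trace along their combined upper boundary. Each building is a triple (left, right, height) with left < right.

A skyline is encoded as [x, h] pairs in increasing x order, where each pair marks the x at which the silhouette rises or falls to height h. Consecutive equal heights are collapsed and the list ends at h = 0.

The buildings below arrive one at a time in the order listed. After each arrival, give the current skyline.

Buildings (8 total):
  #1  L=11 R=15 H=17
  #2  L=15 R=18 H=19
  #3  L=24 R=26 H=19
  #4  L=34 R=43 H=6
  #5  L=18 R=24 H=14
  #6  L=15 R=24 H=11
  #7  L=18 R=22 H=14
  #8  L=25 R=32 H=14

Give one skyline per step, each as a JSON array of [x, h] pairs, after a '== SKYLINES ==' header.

== SKYLINES ==
[[11,17],[15,0]]
[[11,17],[15,19],[18,0]]
[[11,17],[15,19],[18,0],[24,19],[26,0]]
[[11,17],[15,19],[18,0],[24,19],[26,0],[34,6],[43,0]]
[[11,17],[15,19],[18,14],[24,19],[26,0],[34,6],[43,0]]
[[11,17],[15,19],[18,14],[24,19],[26,0],[34,6],[43,0]]
[[11,17],[15,19],[18,14],[24,19],[26,0],[34,6],[43,0]]
[[11,17],[15,19],[18,14],[24,19],[26,14],[32,0],[34,6],[43,0]]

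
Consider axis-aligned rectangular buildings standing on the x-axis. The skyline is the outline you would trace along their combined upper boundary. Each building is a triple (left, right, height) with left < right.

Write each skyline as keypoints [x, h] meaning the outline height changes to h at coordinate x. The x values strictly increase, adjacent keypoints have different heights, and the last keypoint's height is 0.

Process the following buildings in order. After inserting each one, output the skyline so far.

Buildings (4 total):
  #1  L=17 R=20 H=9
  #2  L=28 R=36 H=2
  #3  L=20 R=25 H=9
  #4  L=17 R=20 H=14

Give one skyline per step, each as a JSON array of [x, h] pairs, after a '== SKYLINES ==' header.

== SKYLINES ==
[[17,9],[20,0]]
[[17,9],[20,0],[28,2],[36,0]]
[[17,9],[25,0],[28,2],[36,0]]
[[17,14],[20,9],[25,0],[28,2],[36,0]]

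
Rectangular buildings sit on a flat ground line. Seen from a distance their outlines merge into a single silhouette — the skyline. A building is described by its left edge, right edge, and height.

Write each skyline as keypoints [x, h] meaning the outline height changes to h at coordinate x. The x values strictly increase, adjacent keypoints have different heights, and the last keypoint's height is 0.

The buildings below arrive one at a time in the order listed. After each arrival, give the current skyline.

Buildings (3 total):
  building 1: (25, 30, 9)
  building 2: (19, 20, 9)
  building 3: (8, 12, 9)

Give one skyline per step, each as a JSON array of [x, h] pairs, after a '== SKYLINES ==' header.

== SKYLINES ==
[[25,9],[30,0]]
[[19,9],[20,0],[25,9],[30,0]]
[[8,9],[12,0],[19,9],[20,0],[25,9],[30,0]]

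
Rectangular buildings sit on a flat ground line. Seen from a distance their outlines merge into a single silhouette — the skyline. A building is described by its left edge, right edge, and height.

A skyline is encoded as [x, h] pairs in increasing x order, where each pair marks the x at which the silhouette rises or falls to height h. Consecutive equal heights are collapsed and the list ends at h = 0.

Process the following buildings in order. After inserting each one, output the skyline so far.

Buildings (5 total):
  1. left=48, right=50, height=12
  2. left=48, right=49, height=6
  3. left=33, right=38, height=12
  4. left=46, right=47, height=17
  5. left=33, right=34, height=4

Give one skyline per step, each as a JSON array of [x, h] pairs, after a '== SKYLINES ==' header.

== SKYLINES ==
[[48,12],[50,0]]
[[48,12],[50,0]]
[[33,12],[38,0],[48,12],[50,0]]
[[33,12],[38,0],[46,17],[47,0],[48,12],[50,0]]
[[33,12],[38,0],[46,17],[47,0],[48,12],[50,0]]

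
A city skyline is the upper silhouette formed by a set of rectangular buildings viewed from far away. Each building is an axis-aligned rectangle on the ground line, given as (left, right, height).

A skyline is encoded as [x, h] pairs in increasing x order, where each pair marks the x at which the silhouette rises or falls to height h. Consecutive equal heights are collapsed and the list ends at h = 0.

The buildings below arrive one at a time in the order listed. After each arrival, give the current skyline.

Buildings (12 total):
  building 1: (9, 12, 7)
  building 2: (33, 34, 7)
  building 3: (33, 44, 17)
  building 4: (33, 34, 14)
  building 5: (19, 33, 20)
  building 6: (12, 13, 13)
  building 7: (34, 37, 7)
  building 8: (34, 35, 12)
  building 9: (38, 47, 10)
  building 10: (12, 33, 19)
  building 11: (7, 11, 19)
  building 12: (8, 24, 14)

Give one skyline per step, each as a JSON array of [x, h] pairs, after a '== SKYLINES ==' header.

== SKYLINES ==
[[9,7],[12,0]]
[[9,7],[12,0],[33,7],[34,0]]
[[9,7],[12,0],[33,17],[44,0]]
[[9,7],[12,0],[33,17],[44,0]]
[[9,7],[12,0],[19,20],[33,17],[44,0]]
[[9,7],[12,13],[13,0],[19,20],[33,17],[44,0]]
[[9,7],[12,13],[13,0],[19,20],[33,17],[44,0]]
[[9,7],[12,13],[13,0],[19,20],[33,17],[44,0]]
[[9,7],[12,13],[13,0],[19,20],[33,17],[44,10],[47,0]]
[[9,7],[12,19],[19,20],[33,17],[44,10],[47,0]]
[[7,19],[11,7],[12,19],[19,20],[33,17],[44,10],[47,0]]
[[7,19],[11,14],[12,19],[19,20],[33,17],[44,10],[47,0]]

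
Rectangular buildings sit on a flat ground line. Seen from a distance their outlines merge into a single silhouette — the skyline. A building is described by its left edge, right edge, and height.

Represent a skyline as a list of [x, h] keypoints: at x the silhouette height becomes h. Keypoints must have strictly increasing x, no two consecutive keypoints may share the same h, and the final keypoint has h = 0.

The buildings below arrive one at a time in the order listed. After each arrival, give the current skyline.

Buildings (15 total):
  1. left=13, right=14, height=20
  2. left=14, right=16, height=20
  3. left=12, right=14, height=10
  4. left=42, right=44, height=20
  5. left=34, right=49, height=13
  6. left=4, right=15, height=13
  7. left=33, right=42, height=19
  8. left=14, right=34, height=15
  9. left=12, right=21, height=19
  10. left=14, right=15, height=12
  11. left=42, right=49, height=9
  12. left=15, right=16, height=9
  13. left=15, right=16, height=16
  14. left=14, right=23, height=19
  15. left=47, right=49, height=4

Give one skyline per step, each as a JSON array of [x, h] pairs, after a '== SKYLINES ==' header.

== SKYLINES ==
[[13,20],[14,0]]
[[13,20],[16,0]]
[[12,10],[13,20],[16,0]]
[[12,10],[13,20],[16,0],[42,20],[44,0]]
[[12,10],[13,20],[16,0],[34,13],[42,20],[44,13],[49,0]]
[[4,13],[13,20],[16,0],[34,13],[42,20],[44,13],[49,0]]
[[4,13],[13,20],[16,0],[33,19],[42,20],[44,13],[49,0]]
[[4,13],[13,20],[16,15],[33,19],[42,20],[44,13],[49,0]]
[[4,13],[12,19],[13,20],[16,19],[21,15],[33,19],[42,20],[44,13],[49,0]]
[[4,13],[12,19],[13,20],[16,19],[21,15],[33,19],[42,20],[44,13],[49,0]]
[[4,13],[12,19],[13,20],[16,19],[21,15],[33,19],[42,20],[44,13],[49,0]]
[[4,13],[12,19],[13,20],[16,19],[21,15],[33,19],[42,20],[44,13],[49,0]]
[[4,13],[12,19],[13,20],[16,19],[21,15],[33,19],[42,20],[44,13],[49,0]]
[[4,13],[12,19],[13,20],[16,19],[23,15],[33,19],[42,20],[44,13],[49,0]]
[[4,13],[12,19],[13,20],[16,19],[23,15],[33,19],[42,20],[44,13],[49,0]]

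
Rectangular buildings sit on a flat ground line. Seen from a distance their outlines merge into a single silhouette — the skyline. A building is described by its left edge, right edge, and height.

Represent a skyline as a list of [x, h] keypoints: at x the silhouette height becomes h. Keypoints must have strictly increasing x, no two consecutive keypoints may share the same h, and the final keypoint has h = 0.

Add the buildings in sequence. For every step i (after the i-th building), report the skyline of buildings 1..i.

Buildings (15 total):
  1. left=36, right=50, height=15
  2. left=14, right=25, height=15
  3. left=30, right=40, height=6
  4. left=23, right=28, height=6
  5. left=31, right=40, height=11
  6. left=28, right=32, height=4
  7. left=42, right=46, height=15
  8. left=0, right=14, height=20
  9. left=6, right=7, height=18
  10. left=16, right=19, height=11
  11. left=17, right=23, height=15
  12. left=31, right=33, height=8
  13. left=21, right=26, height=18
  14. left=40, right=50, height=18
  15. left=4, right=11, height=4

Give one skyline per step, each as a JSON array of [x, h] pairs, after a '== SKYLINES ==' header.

== SKYLINES ==
[[36,15],[50,0]]
[[14,15],[25,0],[36,15],[50,0]]
[[14,15],[25,0],[30,6],[36,15],[50,0]]
[[14,15],[25,6],[28,0],[30,6],[36,15],[50,0]]
[[14,15],[25,6],[28,0],[30,6],[31,11],[36,15],[50,0]]
[[14,15],[25,6],[28,4],[30,6],[31,11],[36,15],[50,0]]
[[14,15],[25,6],[28,4],[30,6],[31,11],[36,15],[50,0]]
[[0,20],[14,15],[25,6],[28,4],[30,6],[31,11],[36,15],[50,0]]
[[0,20],[14,15],[25,6],[28,4],[30,6],[31,11],[36,15],[50,0]]
[[0,20],[14,15],[25,6],[28,4],[30,6],[31,11],[36,15],[50,0]]
[[0,20],[14,15],[25,6],[28,4],[30,6],[31,11],[36,15],[50,0]]
[[0,20],[14,15],[25,6],[28,4],[30,6],[31,11],[36,15],[50,0]]
[[0,20],[14,15],[21,18],[26,6],[28,4],[30,6],[31,11],[36,15],[50,0]]
[[0,20],[14,15],[21,18],[26,6],[28,4],[30,6],[31,11],[36,15],[40,18],[50,0]]
[[0,20],[14,15],[21,18],[26,6],[28,4],[30,6],[31,11],[36,15],[40,18],[50,0]]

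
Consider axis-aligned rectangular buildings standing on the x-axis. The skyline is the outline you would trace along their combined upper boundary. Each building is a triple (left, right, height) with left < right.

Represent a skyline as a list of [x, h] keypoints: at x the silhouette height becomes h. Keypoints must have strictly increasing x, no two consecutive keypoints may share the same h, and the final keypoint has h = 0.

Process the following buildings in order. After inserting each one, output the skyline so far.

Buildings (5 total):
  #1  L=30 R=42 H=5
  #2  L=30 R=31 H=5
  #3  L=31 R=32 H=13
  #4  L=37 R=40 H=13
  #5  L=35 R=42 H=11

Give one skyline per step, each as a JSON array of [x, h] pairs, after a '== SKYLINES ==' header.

== SKYLINES ==
[[30,5],[42,0]]
[[30,5],[42,0]]
[[30,5],[31,13],[32,5],[42,0]]
[[30,5],[31,13],[32,5],[37,13],[40,5],[42,0]]
[[30,5],[31,13],[32,5],[35,11],[37,13],[40,11],[42,0]]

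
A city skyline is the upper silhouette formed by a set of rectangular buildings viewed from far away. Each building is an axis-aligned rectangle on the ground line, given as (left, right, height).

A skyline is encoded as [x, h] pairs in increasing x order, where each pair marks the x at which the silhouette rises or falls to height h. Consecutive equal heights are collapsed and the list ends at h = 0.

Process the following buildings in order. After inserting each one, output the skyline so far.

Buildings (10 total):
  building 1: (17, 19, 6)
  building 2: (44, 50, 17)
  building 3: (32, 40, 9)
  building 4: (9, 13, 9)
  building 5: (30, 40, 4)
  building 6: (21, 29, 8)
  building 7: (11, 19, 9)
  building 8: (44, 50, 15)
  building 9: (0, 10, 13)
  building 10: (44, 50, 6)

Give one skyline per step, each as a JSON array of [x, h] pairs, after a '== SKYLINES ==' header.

== SKYLINES ==
[[17,6],[19,0]]
[[17,6],[19,0],[44,17],[50,0]]
[[17,6],[19,0],[32,9],[40,0],[44,17],[50,0]]
[[9,9],[13,0],[17,6],[19,0],[32,9],[40,0],[44,17],[50,0]]
[[9,9],[13,0],[17,6],[19,0],[30,4],[32,9],[40,0],[44,17],[50,0]]
[[9,9],[13,0],[17,6],[19,0],[21,8],[29,0],[30,4],[32,9],[40,0],[44,17],[50,0]]
[[9,9],[19,0],[21,8],[29,0],[30,4],[32,9],[40,0],[44,17],[50,0]]
[[9,9],[19,0],[21,8],[29,0],[30,4],[32,9],[40,0],[44,17],[50,0]]
[[0,13],[10,9],[19,0],[21,8],[29,0],[30,4],[32,9],[40,0],[44,17],[50,0]]
[[0,13],[10,9],[19,0],[21,8],[29,0],[30,4],[32,9],[40,0],[44,17],[50,0]]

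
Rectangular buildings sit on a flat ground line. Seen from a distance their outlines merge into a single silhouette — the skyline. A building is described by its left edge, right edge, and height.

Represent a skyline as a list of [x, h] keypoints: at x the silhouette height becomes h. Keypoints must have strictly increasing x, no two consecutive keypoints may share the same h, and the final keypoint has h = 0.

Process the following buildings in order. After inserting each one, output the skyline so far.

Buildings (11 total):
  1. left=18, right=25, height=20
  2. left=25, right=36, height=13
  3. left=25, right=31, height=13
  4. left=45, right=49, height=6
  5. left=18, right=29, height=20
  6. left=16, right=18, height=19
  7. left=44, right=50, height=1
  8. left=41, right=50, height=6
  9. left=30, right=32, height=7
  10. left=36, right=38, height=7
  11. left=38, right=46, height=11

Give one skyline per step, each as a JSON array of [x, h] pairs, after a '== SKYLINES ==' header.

== SKYLINES ==
[[18,20],[25,0]]
[[18,20],[25,13],[36,0]]
[[18,20],[25,13],[36,0]]
[[18,20],[25,13],[36,0],[45,6],[49,0]]
[[18,20],[29,13],[36,0],[45,6],[49,0]]
[[16,19],[18,20],[29,13],[36,0],[45,6],[49,0]]
[[16,19],[18,20],[29,13],[36,0],[44,1],[45,6],[49,1],[50,0]]
[[16,19],[18,20],[29,13],[36,0],[41,6],[50,0]]
[[16,19],[18,20],[29,13],[36,0],[41,6],[50,0]]
[[16,19],[18,20],[29,13],[36,7],[38,0],[41,6],[50,0]]
[[16,19],[18,20],[29,13],[36,7],[38,11],[46,6],[50,0]]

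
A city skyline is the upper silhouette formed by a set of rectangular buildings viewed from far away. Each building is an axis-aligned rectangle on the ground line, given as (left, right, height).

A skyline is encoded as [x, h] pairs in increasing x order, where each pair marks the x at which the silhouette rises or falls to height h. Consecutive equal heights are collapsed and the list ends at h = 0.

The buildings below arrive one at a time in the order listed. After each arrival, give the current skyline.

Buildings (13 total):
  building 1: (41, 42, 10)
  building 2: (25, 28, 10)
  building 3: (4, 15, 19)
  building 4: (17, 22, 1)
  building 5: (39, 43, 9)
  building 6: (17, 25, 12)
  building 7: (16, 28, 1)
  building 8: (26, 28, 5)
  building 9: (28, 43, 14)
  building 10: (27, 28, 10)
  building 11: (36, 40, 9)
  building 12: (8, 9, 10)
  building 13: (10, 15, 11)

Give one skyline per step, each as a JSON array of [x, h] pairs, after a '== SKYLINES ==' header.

== SKYLINES ==
[[41,10],[42,0]]
[[25,10],[28,0],[41,10],[42,0]]
[[4,19],[15,0],[25,10],[28,0],[41,10],[42,0]]
[[4,19],[15,0],[17,1],[22,0],[25,10],[28,0],[41,10],[42,0]]
[[4,19],[15,0],[17,1],[22,0],[25,10],[28,0],[39,9],[41,10],[42,9],[43,0]]
[[4,19],[15,0],[17,12],[25,10],[28,0],[39,9],[41,10],[42,9],[43,0]]
[[4,19],[15,0],[16,1],[17,12],[25,10],[28,0],[39,9],[41,10],[42,9],[43,0]]
[[4,19],[15,0],[16,1],[17,12],[25,10],[28,0],[39,9],[41,10],[42,9],[43,0]]
[[4,19],[15,0],[16,1],[17,12],[25,10],[28,14],[43,0]]
[[4,19],[15,0],[16,1],[17,12],[25,10],[28,14],[43,0]]
[[4,19],[15,0],[16,1],[17,12],[25,10],[28,14],[43,0]]
[[4,19],[15,0],[16,1],[17,12],[25,10],[28,14],[43,0]]
[[4,19],[15,0],[16,1],[17,12],[25,10],[28,14],[43,0]]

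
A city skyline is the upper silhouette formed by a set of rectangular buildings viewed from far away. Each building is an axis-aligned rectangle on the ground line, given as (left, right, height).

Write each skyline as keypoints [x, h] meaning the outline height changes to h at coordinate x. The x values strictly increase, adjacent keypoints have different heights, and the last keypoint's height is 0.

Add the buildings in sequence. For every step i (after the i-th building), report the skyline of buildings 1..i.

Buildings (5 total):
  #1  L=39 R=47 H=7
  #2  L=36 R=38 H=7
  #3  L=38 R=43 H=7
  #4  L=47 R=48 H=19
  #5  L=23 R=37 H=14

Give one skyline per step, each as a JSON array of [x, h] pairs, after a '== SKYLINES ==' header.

== SKYLINES ==
[[39,7],[47,0]]
[[36,7],[38,0],[39,7],[47,0]]
[[36,7],[47,0]]
[[36,7],[47,19],[48,0]]
[[23,14],[37,7],[47,19],[48,0]]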